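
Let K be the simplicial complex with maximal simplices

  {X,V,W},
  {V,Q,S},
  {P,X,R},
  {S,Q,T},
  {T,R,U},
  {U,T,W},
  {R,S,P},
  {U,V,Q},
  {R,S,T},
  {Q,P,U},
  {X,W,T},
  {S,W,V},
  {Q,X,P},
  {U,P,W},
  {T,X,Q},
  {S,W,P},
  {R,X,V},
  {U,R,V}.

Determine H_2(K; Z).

Fix the vertex order P < Q < R < S < T < U < V < W < X and write every simplex with vertices in increasing order. Then dim K = 2 and the simplices of K are:

  0-simplices (9): P, Q, R, S, T, U, V, W, X
  1-simplices (27): PQ, PR, PS, PU, PW, PX, QS, QT, QU, QV, QX, RS, RT, RU, RV, RX, ST, SV, SW, TU, TW, TX, UV, UW, VW, VX, WX
  2-simplices (18): PQU, PQX, PRS, PRX, PSW, PUW, QST, QSV, QTX, QUV, RST, RTU, RUV, RVX, SVW, TUW, TWX, VWX

so the chain groups are C_0 ≅ Z^9, C_1 ≅ Z^27, C_2 ≅ Z^18.

The boundary map ∂_1: C_1 → C_0 is given by ∂[p,q] = [q] − [p]. For instance
  ∂QT = T − Q.
The resulting 9×27 matrix has rank 8, and its Smith normal form has invariant factors (1,1,1,1,1,1,1,1).

The boundary map ∂_2: C_2 → C_1 sends each 2-simplex [p,q,r] to [q,r] − [p,r] + [p,q]. For instance
  ∂RST = ST − RT + RS,
  ∂PRX = RX − PX + PR.
The resulting 27×18 matrix has rank 17, and its Smith normal form has invariant factors (1,1,1,1,1,1,1,1,1,1,1,1,1,1,1,1,1).

Computing H_k = (kernel of ∂_k) / (image of ∂_{k+1}):

  H_2: rank ker ∂_2 − rank ∂_3 = (18 − 17) − 0 = 1, and there is no ∂_3, so H_2 ≅ Z.

(K is a triangulation of the torus T^2.)

H_2 = Z.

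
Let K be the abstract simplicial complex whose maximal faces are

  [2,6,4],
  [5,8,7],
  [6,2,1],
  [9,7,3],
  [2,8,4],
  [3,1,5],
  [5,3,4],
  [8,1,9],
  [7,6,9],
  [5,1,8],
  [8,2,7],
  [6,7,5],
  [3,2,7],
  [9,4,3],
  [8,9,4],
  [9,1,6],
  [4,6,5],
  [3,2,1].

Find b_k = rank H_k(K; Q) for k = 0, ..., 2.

K has 9 vertices, 27 edges, 18 triangles.
rank ∂_0 = 0, rank ∂_1 = 8 ⇒ b_0 = 9 − 0 − 8 = 1; all invariant factors of ∂_1 are 1 so no torsion. So H_0 = Z.
rank ∂_1 = 8, rank ∂_2 = 17 ⇒ b_1 = 27 − 8 − 17 = 2; all invariant factors of ∂_2 are 1 so no torsion. So H_1 = Z^2.
rank ∂_2 = 17, rank ∂_3 = 0 ⇒ b_2 = 18 − 17 − 0 = 1. So H_2 = Z.

b_0 = 1, b_1 = 2, b_2 = 1.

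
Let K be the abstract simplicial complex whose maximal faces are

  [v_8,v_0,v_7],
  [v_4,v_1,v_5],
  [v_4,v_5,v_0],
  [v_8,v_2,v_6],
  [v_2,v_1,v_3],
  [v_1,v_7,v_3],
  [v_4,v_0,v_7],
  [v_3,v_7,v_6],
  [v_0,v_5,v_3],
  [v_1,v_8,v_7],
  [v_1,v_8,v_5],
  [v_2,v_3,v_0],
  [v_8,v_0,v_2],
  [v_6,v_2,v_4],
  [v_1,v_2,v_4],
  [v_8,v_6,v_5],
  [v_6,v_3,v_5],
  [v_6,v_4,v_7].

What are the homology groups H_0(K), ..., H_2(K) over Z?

H_0 ≅ Z,  H_1 ≅ Z^2,  H_2 ≅ Z.

Order the vertices as v_0 < v_1 < v_2 < v_3 < v_4 < v_5 < v_6 < v_7 < v_8. Listing each simplex with vertices in this order, K has dimension 2 with simplices:

  0-simplices (9): [v_0], [v_1], [v_2], [v_3], [v_4], [v_5], [v_6], [v_7], [v_8]
  1-simplices (27): (27 of them)
  2-simplices (18): (18 of them)

so the chain groups are C_0 ≅ Z^9, C_1 ≅ Z^27, C_2 ≅ Z^18.

∂_1: C_1 → C_0 is given by ∂[p,q] = [q] − [p]. For instance
  ∂[v_6,v_7] = [v_7] − [v_6].
The 9×27 boundary matrix has rank 8 and Smith normal form diag(1,1,1,1,1,1,1,1).

∂_2: C_2 → C_1 sends each 2-simplex [p,q,r] to [q,r] − [p,r] + [p,q]. For instance
  ∂[v_3,v_5,v_6] = [v_5,v_6] − [v_3,v_6] + [v_3,v_5],
  ∂[v_0,v_2,v_8] = [v_2,v_8] − [v_0,v_8] + [v_0,v_2].
As a 27×18 matrix over Z this has rank 17, with invariant factors (1,1,1,1,1,1,1,1,1,1,1,1,1,1,1,1,1).

Computing H_k = (kernel of ∂_k) / (image of ∂_{k+1}):

  H_0: rank C_0 − rank ∂_1 = 9 − 8 = 1, and the invariant factors of ∂_1 are all 1, so H_0 = Z.
  H_1: rank ker ∂_1 − rank ∂_2 = (27 − 8) − 17 = 2, and the invariant factors of ∂_2 are all 1, so H_1 = Z^2.
  H_2: rank ker ∂_2 − rank ∂_3 = (18 − 17) − 0 = 1, and there is no ∂_3, so H_2 = Z.

As a check, the Euler characteristic is 9 − 27 + 18 = 0, which agrees with 1 − 2 + 1 = 0.
(K is a triangulation of the torus T^2.)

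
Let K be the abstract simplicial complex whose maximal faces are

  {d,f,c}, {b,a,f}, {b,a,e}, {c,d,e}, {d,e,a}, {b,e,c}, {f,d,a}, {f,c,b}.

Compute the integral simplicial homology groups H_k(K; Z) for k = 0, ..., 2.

Fix the vertex order a < b < c < d < e < f and write every simplex with vertices in increasing order. Then dim K = 2 and the simplices of K are:

  0-simplices (6): a, b, c, d, e, f
  1-simplices (12): ab, ad, ae, af, bc, be, bf, cd, ce, cf, de, df
  2-simplices (8): abe, abf, ade, adf, bce, bcf, cde, cdf

Hence C_0 ≅ Z^6, C_1 ≅ Z^12, C_2 ≅ Z^8.

∂_1: C_1 → C_0 maps an edge to its endpoints' difference, ∂[p,q] = q − p. For instance
  ∂cd = d − c.
The 6×12 boundary matrix has rank 5 and Smith normal form diag(1,1,1,1,1).

The boundary map ∂_2: C_2 → C_1 maps a triangle to the signed sum of its edges. For instance
  ∂cde = de − ce + cd,
  ∂cdf = df − cf + cd.
This gives a 12×8 integer matrix of rank 7; reducing to Smith normal form yields diagonal entries (1,1,1,1,1,1,1).

Reading off H_k = ker ∂_k / im ∂_{k+1}:

  H_0: rank C_0 − rank ∂_1 = 6 − 5 = 1, and the invariant factors of ∂_1 are all 1, so H_0 ≅ Z.
  H_1: rank ker ∂_1 − rank ∂_2 = (12 − 5) − 7 = 0, and the invariant factors of ∂_2 are all 1, so H_1 ≅ 0.
  H_2: rank ker ∂_2 − rank ∂_3 = (8 − 7) − 0 = 1, and there is no ∂_3, so H_2 ≅ Z.

As a check, the Euler characteristic is 6 − 12 + 8 = 2, which agrees with 1 − 0 + 1 = 2.

H_0 ≅ Z,  H_1 = 0,  H_2 ≅ Z.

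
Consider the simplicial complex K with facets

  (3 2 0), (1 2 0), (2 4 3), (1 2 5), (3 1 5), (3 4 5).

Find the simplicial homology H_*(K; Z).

Take the total order 0 < 1 < 2 < 3 < 4 < 5 on the vertex set. Then K (dimension 2) consists of the simplices:

  0-simplices (6): [0], [1], [2], [3], [4], [5]
  1-simplices (12): [0,1], [0,2], [0,3], [1,2], [1,3], [1,5], [2,3], [2,4], [2,5], [3,4], [3,5], [4,5]
  2-simplices (6): [0,1,2], [0,2,3], [1,2,5], [1,3,5], [2,3,4], [3,4,5]

giving chain groups C_0 ≅ Z^6, C_1 ≅ Z^12, C_2 ≅ Z^6.

Boundary ∂_1: C_1 → C_0 is given by ∂[p,q] = [q] − [p]. For instance
  ∂[0,1] = [1] − [0].
This gives a 6×12 integer matrix of rank 5; reducing to Smith normal form yields diagonal entries (1,1,1,1,1).

Boundary ∂_2: C_2 → C_1 maps a triangle to the signed sum of its edges. For instance
  ∂[0,2,3] = [2,3] − [0,3] + [0,2],
  ∂[2,3,4] = [3,4] − [2,4] + [2,3].
The 12×6 boundary matrix has rank 6 and Smith normal form diag(1,1,1,1,1,1).

Now H_k = ker ∂_k / im ∂_{k+1}, so:

  H_0: rank C_0 − rank ∂_1 = 6 − 5 = 1, and the invariant factors of ∂_1 are all 1, so H_0 = Z.
  H_1: rank ker ∂_1 − rank ∂_2 = (12 − 5) − 6 = 1, and the invariant factors of ∂_2 are all 1, so H_1 = Z.
  H_2: rank ker ∂_2 − rank ∂_3 = (6 − 6) − 0 = 0, and there is no ∂_3, so H_2 = 0.

H_0 = Z,  H_1 = Z,  H_2 = 0.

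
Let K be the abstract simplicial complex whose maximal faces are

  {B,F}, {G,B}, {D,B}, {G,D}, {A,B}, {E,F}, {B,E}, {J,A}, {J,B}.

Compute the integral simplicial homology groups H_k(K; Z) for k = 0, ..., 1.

Fix the vertex order A < B < D < E < F < G < J and write every simplex with vertices in increasing order. Then dim K = 1 and the simplices of K are:

  0-simplices (7): A, B, D, E, F, G, J
  1-simplices (9): AB, AJ, BD, BE, BF, BG, BJ, DG, EF

so the chain groups are C_0 ≅ Z^7, C_1 ≅ Z^9.

Boundary ∂_1: C_1 → C_0 sends each edge [p,q] (with p < q) to q − p. For instance
  ∂AJ = J − A.
The resulting 7×9 matrix has rank 6, and its Smith normal form has invariant factors (1,1,1,1,1,1).

Now H_k = ker ∂_k / im ∂_{k+1}, so:

  H_0: rank C_0 − rank ∂_1 = 7 − 6 = 1, and the invariant factors of ∂_1 are all 1, so H_0 = Z.
  H_1: rank ker ∂_1 − rank ∂_2 = (9 − 6) − 0 = 3, and there is no ∂_2, so H_1 = Z^3.

H_0 ≅ Z,  H_1 ≅ Z^3.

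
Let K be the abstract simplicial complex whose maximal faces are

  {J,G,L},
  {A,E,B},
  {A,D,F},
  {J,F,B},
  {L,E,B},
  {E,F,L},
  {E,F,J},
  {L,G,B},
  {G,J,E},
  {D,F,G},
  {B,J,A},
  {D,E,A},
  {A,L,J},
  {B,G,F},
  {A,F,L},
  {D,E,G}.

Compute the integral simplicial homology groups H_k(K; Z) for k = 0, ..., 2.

K has 8 vertices, 24 edges, 16 triangles.
rank ∂_0 = 0, rank ∂_1 = 7 ⇒ b_0 = 8 − 0 − 7 = 1; all invariant factors of ∂_1 are 1 so no torsion. So H_0 ≅ Z.
rank ∂_1 = 7, rank ∂_2 = 15 ⇒ b_1 = 24 − 7 − 15 = 2; all invariant factors of ∂_2 are 1 so no torsion. So H_1 ≅ Z^2.
rank ∂_2 = 15, rank ∂_3 = 0 ⇒ b_2 = 16 − 15 − 0 = 1. So H_2 ≅ Z.

H_0 ≅ Z,  H_1 ≅ Z^2,  H_2 ≅ Z.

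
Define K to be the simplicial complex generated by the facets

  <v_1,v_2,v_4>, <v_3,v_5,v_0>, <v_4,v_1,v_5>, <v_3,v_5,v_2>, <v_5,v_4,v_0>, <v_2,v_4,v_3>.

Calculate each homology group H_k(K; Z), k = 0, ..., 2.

Take the total order v_0 < v_1 < v_2 < v_3 < v_4 < v_5 on the vertex set. Then K (dimension 2) consists of the simplices:

  0-simplices (6): [v_0], [v_1], [v_2], [v_3], [v_4], [v_5]
  1-simplices (12): [v_0,v_3], [v_0,v_4], [v_0,v_5], [v_1,v_2], [v_1,v_4], [v_1,v_5], [v_2,v_3], [v_2,v_4], [v_2,v_5], [v_3,v_4], [v_3,v_5], [v_4,v_5]
  2-simplices (6): [v_0,v_3,v_5], [v_0,v_4,v_5], [v_1,v_2,v_4], [v_1,v_4,v_5], [v_2,v_3,v_4], [v_2,v_3,v_5]

Hence C_0 ≅ Z^6, C_1 ≅ Z^12, C_2 ≅ Z^6.

Boundary ∂_1: C_1 → C_0 is given by ∂[p,q] = [q] − [p].
The resulting 6×12 matrix has rank 5, and its Smith normal form has invariant factors (1,1,1,1,1).

Boundary ∂_2: C_2 → C_1 maps a triangle to the signed sum of its edges. For instance
  ∂[v_0,v_4,v_5] = [v_4,v_5] − [v_0,v_5] + [v_0,v_4],
  ∂[v_0,v_3,v_5] = [v_3,v_5] − [v_0,v_5] + [v_0,v_3].
The resulting 12×6 matrix has rank 6, and its Smith normal form has invariant factors (1,1,1,1,1,1).

Computing H_k = (kernel of ∂_k) / (image of ∂_{k+1}):

  H_0: rank C_0 − rank ∂_1 = 6 − 5 = 1, and the invariant factors of ∂_1 are all 1, so H_0 = Z.
  H_1: rank ker ∂_1 − rank ∂_2 = (12 − 5) − 6 = 1, and the invariant factors of ∂_2 are all 1, so H_1 = Z.
  H_2: rank ker ∂_2 − rank ∂_3 = (6 − 6) − 0 = 0, and there is no ∂_3, so H_2 = 0.

H_0 = Z,  H_1 = Z,  H_2 = 0.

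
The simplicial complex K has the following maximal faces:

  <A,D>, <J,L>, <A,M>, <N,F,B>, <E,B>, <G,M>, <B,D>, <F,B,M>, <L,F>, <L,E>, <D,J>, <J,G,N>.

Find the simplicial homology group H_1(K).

H_1 = Z^5.

Take the total order A < B < D < E < F < G < J < L < M < N on the vertex set. Then K (dimension 2) consists of the simplices:

  0-simplices (10): A, B, D, E, F, G, J, L, M, N
  1-simplices (17): AD, AM, BD, BE, BF, BM, BN, DJ, EL, FL, FM, FN, GJ, GM, GN, JL, JN
  2-simplices (3): BFM, BFN, GJN

Hence C_0 ≅ Z^10, C_1 ≅ Z^17, C_2 ≅ Z^3.

Boundary ∂_1: C_1 → C_0 sends each edge [p,q] (with p < q) to q − p. For instance
  ∂JL = L − J.
The 10×17 boundary matrix has rank 9 and Smith normal form diag(1,1,1,1,1,1,1,1,1).

∂_2: C_2 → C_1 acts by ∂[p,q,r] = [q,r] − [p,r] + [p,q]. For instance
  ∂BFM = FM − BM + BF,
  ∂GJN = JN − GN + GJ.
The resulting 17×3 matrix has rank 3, and its Smith normal form has invariant factors (1,1,1).

Now H_k = ker ∂_k / im ∂_{k+1}, so:

  H_1: rank ker ∂_1 − rank ∂_2 = (17 − 9) − 3 = 5, and the invariant factors of ∂_2 are all 1, so H_1 = Z^5.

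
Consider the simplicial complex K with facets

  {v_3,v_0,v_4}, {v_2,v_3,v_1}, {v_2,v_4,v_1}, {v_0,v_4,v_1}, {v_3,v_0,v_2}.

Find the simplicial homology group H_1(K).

We work with the vertex ordering v_0 < v_1 < v_2 < v_3 < v_4. The simplices of K, each written with vertices in increasing order, are:

  0-simplices (5): [v_0], [v_1], [v_2], [v_3], [v_4]
  1-simplices (10): [v_0,v_1], [v_0,v_2], [v_0,v_3], [v_0,v_4], [v_1,v_2], [v_1,v_3], [v_1,v_4], [v_2,v_3], [v_2,v_4], [v_3,v_4]
  2-simplices (5): [v_0,v_1,v_4], [v_0,v_2,v_3], [v_0,v_3,v_4], [v_1,v_2,v_3], [v_1,v_2,v_4]

giving chain groups C_0 ≅ Z^5, C_1 ≅ Z^10, C_2 ≅ Z^5.

∂_1: C_1 → C_0 sends each edge [p,q] (with p < q) to q − p. For instance
  ∂[v_2,v_3] = [v_3] − [v_2].
This gives a 5×10 integer matrix of rank 4; reducing to Smith normal form yields diagonal entries (1,1,1,1).

The boundary map ∂_2: C_2 → C_1 maps a triangle to the signed sum of its edges. For instance
  ∂[v_1,v_2,v_3] = [v_2,v_3] − [v_1,v_3] + [v_1,v_2],
  ∂[v_0,v_2,v_3] = [v_2,v_3] − [v_0,v_3] + [v_0,v_2].
As a 10×5 matrix over Z this has rank 5, with invariant factors (1,1,1,1,1).

Reading off H_k = ker ∂_k / im ∂_{k+1}:

  H_1: rank ker ∂_1 − rank ∂_2 = (10 − 4) − 5 = 1, and the invariant factors of ∂_2 are all 1, so H_1 ≅ Z.

H_1 ≅ Z.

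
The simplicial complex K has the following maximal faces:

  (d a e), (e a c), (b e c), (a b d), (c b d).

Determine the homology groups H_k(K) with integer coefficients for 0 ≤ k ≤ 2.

H_0 = Z,  H_1 = Z,  H_2 = 0.

Fix the vertex order a < b < c < d < e and write every simplex with vertices in increasing order. Then dim K = 2 and the simplices of K are:

  0-simplices (5): a, b, c, d, e
  1-simplices (10): ab, ac, ad, ae, bc, bd, be, cd, ce, de
  2-simplices (5): abd, ace, ade, bcd, bce

giving chain groups C_0 ≅ Z^5, C_1 ≅ Z^10, C_2 ≅ Z^5.

∂_1: C_1 → C_0 is given by ∂[p,q] = [q] − [p]. For instance
  ∂ad = d − a.
The 5×10 boundary matrix has rank 4 and Smith normal form diag(1,1,1,1).

The boundary map ∂_2: C_2 → C_1 acts by ∂[p,q,r] = [q,r] − [p,r] + [p,q]. For instance
  ∂ade = de − ae + ad,
  ∂bce = ce − be + bc.
As a 10×5 matrix over Z this has rank 5, with invariant factors (1,1,1,1,1).

From H_k ≅ ker(∂_k) / im(∂_{k+1}) we obtain:

  H_0: rank C_0 − rank ∂_1 = 5 − 4 = 1, and the invariant factors of ∂_1 are all 1, so H_0 = Z.
  H_1: rank ker ∂_1 − rank ∂_2 = (10 − 4) − 5 = 1, and the invariant factors of ∂_2 are all 1, so H_1 = Z.
  H_2: rank ker ∂_2 − rank ∂_3 = (5 − 5) − 0 = 0, and there is no ∂_3, so H_2 = 0.

As a check, the Euler characteristic is 5 − 10 + 5 = 0, which agrees with 1 − 1 + 0 = 0.
(K is a triangulation of the Möbius band.)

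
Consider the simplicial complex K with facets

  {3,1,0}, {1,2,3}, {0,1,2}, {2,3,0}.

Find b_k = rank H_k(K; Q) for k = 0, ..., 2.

b_0 = 1, b_1 = 0, b_2 = 1.

Fix the vertex order 0 < 1 < 2 < 3 and write every simplex with vertices in increasing order. Then dim K = 2 and the simplices of K are:

  0-simplices (4): [0], [1], [2], [3]
  1-simplices (6): [0,1], [0,2], [0,3], [1,2], [1,3], [2,3]
  2-simplices (4): [0,1,2], [0,1,3], [0,2,3], [1,2,3]

giving chain groups C_0 ≅ Z^4, C_1 ≅ Z^6, C_2 ≅ Z^4.

The boundary map ∂_1: C_1 → C_0 sends each edge [p,q] (with p < q) to q − p.
This gives a 4×6 integer matrix of rank 3; reducing to Smith normal form yields diagonal entries (1,1,1).

∂_2: C_2 → C_1 acts by ∂[p,q,r] = [q,r] − [p,r] + [p,q]. For instance
  ∂[0,2,3] = [2,3] − [0,3] + [0,2],
  ∂[0,1,2] = [1,2] − [0,2] + [0,1].
The 6×4 boundary matrix has rank 3 and Smith normal form diag(1,1,1).

Computing H_k = (kernel of ∂_k) / (image of ∂_{k+1}):

  H_0: rank C_0 − rank ∂_1 = 4 − 3 = 1, and the invariant factors of ∂_1 are all 1, so H_0 = Z.
  H_1: rank ker ∂_1 − rank ∂_2 = (6 − 3) − 3 = 0, and the invariant factors of ∂_2 are all 1, so H_1 = 0.
  H_2: rank ker ∂_2 − rank ∂_3 = (4 − 3) − 0 = 1, and there is no ∂_3, so H_2 = Z.

Hence the Betti numbers are b_0 = 1, b_1 = 0, b_2 = 1.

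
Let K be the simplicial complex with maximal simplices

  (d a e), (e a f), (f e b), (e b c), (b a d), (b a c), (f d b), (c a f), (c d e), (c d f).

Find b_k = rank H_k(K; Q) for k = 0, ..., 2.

Fix the vertex order a < b < c < d < e < f and write every simplex with vertices in increasing order. Then dim K = 2 and the simplices of K are:

  0-simplices (6): a, b, c, d, e, f
  1-simplices (15): ab, ac, ad, ae, af, bc, bd, be, bf, cd, ce, cf, de, df, ef
  2-simplices (10): abc, abd, acf, ade, aef, bce, bdf, bef, cde, cdf

so the chain groups are C_0 ≅ Z^6, C_1 ≅ Z^15, C_2 ≅ Z^10.

The boundary map ∂_1: C_1 → C_0 maps an edge to its endpoints' difference, ∂[p,q] = q − p. For instance
  ∂bd = d − b.
The resulting 6×15 matrix has rank 5, and its Smith normal form has invariant factors (1,1,1,1,1).

Boundary ∂_2: C_2 → C_1 sends each 2-simplex [p,q,r] to [q,r] − [p,r] + [p,q]. For instance
  ∂cdf = df − cf + cd,
  ∂cde = de − ce + cd.
The 15×10 boundary matrix has rank 10 and Smith normal form diag(1,1,1,1,1,1,1,1,1,2).

From H_k ≅ ker(∂_k) / im(∂_{k+1}) we obtain:

  H_0: rank C_0 − rank ∂_1 = 6 − 5 = 1, and the invariant factors of ∂_1 are all 1, so H_0 = Z.
  H_1: rank ker ∂_1 − rank ∂_2 = (15 − 5) − 10 = 0, and ∂_2 has invariant factor 2 > 1, so H_1 = Z/2Z.
  H_2: rank ker ∂_2 − rank ∂_3 = (10 − 10) − 0 = 0, and there is no ∂_3, so H_2 = 0.

As a check, the Euler characteristic is 6 − 15 + 10 = 1, which agrees with 1 − 0 + 0 = 1.

Hence the Betti numbers are b_0 = 1, b_1 = 0, b_2 = 0.

b_0 = 1, b_1 = 0, b_2 = 0.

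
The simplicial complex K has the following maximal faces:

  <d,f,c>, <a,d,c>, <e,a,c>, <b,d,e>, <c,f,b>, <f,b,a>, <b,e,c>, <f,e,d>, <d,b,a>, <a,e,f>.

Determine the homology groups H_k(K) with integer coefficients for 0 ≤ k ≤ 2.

K has 6 vertices, 15 edges, 10 triangles.
rank ∂_0 = 0, rank ∂_1 = 5 ⇒ b_0 = 6 − 0 − 5 = 1; all invariant factors of ∂_1 are 1 so no torsion. So H_0 ≅ Z.
rank ∂_1 = 5, rank ∂_2 = 10 ⇒ b_1 = 15 − 5 − 10 = 0; ∂_2 has invariant factor(s) [2] giving torsion. So H_1 ≅ Z_2.
rank ∂_2 = 10, rank ∂_3 = 0 ⇒ b_2 = 10 − 10 − 0 = 0. So H_2 ≅ 0.

H_0 = Z,  H_1 = Z_2,  H_2 = 0.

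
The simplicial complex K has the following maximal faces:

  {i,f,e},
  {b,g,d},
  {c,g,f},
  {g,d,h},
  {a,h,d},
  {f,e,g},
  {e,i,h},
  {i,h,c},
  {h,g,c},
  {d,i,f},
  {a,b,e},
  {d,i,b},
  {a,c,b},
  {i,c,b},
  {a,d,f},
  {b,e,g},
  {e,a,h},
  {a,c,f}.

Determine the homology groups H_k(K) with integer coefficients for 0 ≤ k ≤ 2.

Fix the vertex order a < b < c < d < e < f < g < h < i and write every simplex with vertices in increasing order. Then dim K = 2 and the simplices of K are:

  0-simplices (9): a, b, c, d, e, f, g, h, i
  1-simplices (27): ab, ac, ad, ae, af, ah, bc, bd, be, bg, bi, cf, cg, ch, ci, df, dg, dh, di, ef, eg, eh, ei, fg, fi, gh, hi
  2-simplices (18): abc, abe, acf, adf, adh, aeh, bci, bdg, bdi, beg, cfg, cgh, chi, dfi, dgh, efg, efi, ehi

giving chain groups C_0 ≅ Z^9, C_1 ≅ Z^27, C_2 ≅ Z^18.

The boundary map ∂_1: C_1 → C_0 sends each edge [p,q] (with p < q) to q − p. For instance
  ∂ab = b − a.
As a 9×27 matrix over Z this has rank 8, with invariant factors (1,1,1,1,1,1,1,1).

∂_2: C_2 → C_1 maps a triangle to the signed sum of its edges. For instance
  ∂chi = hi − ci + ch,
  ∂adf = df − af + ad.
The resulting 27×18 matrix has rank 17, and its Smith normal form has invariant factors (1,1,1,1,1,1,1,1,1,1,1,1,1,1,1,1,1).

Reading off H_k = ker ∂_k / im ∂_{k+1}:

  H_0: rank C_0 − rank ∂_1 = 9 − 8 = 1, and the invariant factors of ∂_1 are all 1, so H_0 = Z.
  H_1: rank ker ∂_1 − rank ∂_2 = (27 − 8) − 17 = 2, and the invariant factors of ∂_2 are all 1, so H_1 = Z^2.
  H_2: rank ker ∂_2 − rank ∂_3 = (18 − 17) − 0 = 1, and there is no ∂_3, so H_2 = Z.

As a check, the Euler characteristic is 9 − 27 + 18 = 0, which agrees with 1 − 2 + 1 = 0.

H_0 ≅ Z,  H_1 ≅ Z^2,  H_2 ≅ Z.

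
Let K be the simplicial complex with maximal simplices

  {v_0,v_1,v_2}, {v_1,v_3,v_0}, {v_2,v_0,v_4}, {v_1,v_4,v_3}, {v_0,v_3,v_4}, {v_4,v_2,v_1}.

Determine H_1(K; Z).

We work with the vertex ordering v_0 < v_1 < v_2 < v_3 < v_4. The simplices of K, each written with vertices in increasing order, are:

  0-simplices (5): [v_0], [v_1], [v_2], [v_3], [v_4]
  1-simplices (9): [v_0,v_1], [v_0,v_2], [v_0,v_3], [v_0,v_4], [v_1,v_2], [v_1,v_3], [v_1,v_4], [v_2,v_4], [v_3,v_4]
  2-simplices (6): [v_0,v_1,v_2], [v_0,v_1,v_3], [v_0,v_2,v_4], [v_0,v_3,v_4], [v_1,v_2,v_4], [v_1,v_3,v_4]

so the chain groups are C_0 ≅ Z^5, C_1 ≅ Z^9, C_2 ≅ Z^6.

Boundary ∂_1: C_1 → C_0 maps an edge to its endpoints' difference, ∂[p,q] = q − p.
The resulting 5×9 matrix has rank 4, and its Smith normal form has invariant factors (1,1,1,1).

The boundary map ∂_2: C_2 → C_1 maps a triangle to the signed sum of its edges. For instance
  ∂[v_1,v_2,v_4] = [v_2,v_4] − [v_1,v_4] + [v_1,v_2],
  ∂[v_0,v_3,v_4] = [v_3,v_4] − [v_0,v_4] + [v_0,v_3].
The 9×6 boundary matrix has rank 5 and Smith normal form diag(1,1,1,1,1).

Computing H_k = (kernel of ∂_k) / (image of ∂_{k+1}):

  H_1: rank ker ∂_1 − rank ∂_2 = (9 − 4) − 5 = 0, and the invariant factors of ∂_2 are all 1, so H_1 = 0.

H_1 ≅ 0.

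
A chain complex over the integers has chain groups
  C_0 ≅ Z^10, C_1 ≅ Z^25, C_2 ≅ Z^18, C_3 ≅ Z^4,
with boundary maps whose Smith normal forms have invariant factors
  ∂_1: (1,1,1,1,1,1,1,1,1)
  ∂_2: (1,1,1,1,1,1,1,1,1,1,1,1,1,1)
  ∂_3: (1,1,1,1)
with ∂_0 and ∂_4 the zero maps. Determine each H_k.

H_0 ≅ Z,  H_1 ≅ Z^2,  H_2 = 0,  H_3 = 0.

H_0: b_0 = 10 − 0 − 9 = 1; torsion from ∂_1 factors > 1: none. So H_0 ≅ Z.
H_1: b_1 = 25 − 9 − 14 = 2; torsion from ∂_2 factors > 1: none. So H_1 ≅ Z^2.
H_2: b_2 = 18 − 14 − 4 = 0; torsion from ∂_3 factors > 1: none. So H_2 ≅ 0.
H_3: b_3 = 4 − 4 − 0 = 0; torsion from ∂_4 factors > 1: none. So H_3 ≅ 0.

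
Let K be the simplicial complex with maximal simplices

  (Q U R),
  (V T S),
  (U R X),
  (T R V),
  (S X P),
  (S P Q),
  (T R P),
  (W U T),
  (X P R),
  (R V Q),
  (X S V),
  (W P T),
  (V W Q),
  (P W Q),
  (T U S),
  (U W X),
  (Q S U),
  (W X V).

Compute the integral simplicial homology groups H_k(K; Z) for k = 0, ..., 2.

H_0 = Z,  H_1 = Z^2,  H_2 = Z.

Order the vertices as P < Q < R < S < T < U < V < W < X. Listing each simplex with vertices in this order, K has dimension 2 with simplices:

  0-simplices (9): P, Q, R, S, T, U, V, W, X
  1-simplices (27): PQ, PR, PS, PT, PW, PX, QR, QS, QU, QV, QW, RT, RU, RV, RX, ST, SU, SV, SX, TU, TV, TW, UW, UX, VW, VX, WX
  2-simplices (18): PQS, PQW, PRT, PRX, PSX, PTW, QRU, QRV, QSU, QVW, RTV, RUX, STU, STV, SVX, TUW, UWX, VWX

Hence C_0 ≅ Z^9, C_1 ≅ Z^27, C_2 ≅ Z^18.

The boundary map ∂_1: C_1 → C_0 is given by ∂[p,q] = [q] − [p].
This gives a 9×27 integer matrix of rank 8; reducing to Smith normal form yields diagonal entries (1,1,1,1,1,1,1,1).

The boundary map ∂_2: C_2 → C_1 acts by ∂[p,q,r] = [q,r] − [p,r] + [p,q]. For instance
  ∂STU = TU − SU + ST,
  ∂PRX = RX − PX + PR.
The 27×18 boundary matrix has rank 17 and Smith normal form diag(1,1,1,1,1,1,1,1,1,1,1,1,1,1,1,1,1).

From H_k ≅ ker(∂_k) / im(∂_{k+1}) we obtain:

  H_0: rank C_0 − rank ∂_1 = 9 − 8 = 1, and the invariant factors of ∂_1 are all 1, so H_0 ≅ Z.
  H_1: rank ker ∂_1 − rank ∂_2 = (27 − 8) − 17 = 2, and the invariant factors of ∂_2 are all 1, so H_1 ≅ Z^2.
  H_2: rank ker ∂_2 − rank ∂_3 = (18 − 17) − 0 = 1, and there is no ∂_3, so H_2 ≅ Z.

As a check, the Euler characteristic is 9 − 27 + 18 = 0, which agrees with 1 − 2 + 1 = 0.
(K is a triangulation of the torus T^2.)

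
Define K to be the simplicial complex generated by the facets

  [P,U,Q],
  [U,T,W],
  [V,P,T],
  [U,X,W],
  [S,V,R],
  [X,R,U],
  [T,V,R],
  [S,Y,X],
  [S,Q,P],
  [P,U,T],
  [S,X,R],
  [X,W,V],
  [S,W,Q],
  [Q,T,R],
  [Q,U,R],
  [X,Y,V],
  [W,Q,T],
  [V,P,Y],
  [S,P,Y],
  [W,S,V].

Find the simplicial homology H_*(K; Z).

Fix the vertex order P < Q < R < S < T < U < V < W < X < Y and write every simplex with vertices in increasing order. Then dim K = 2 and the simplices of K are:

  0-simplices (10): P, Q, R, S, T, U, V, W, X, Y
  1-simplices (30): PQ, PS, PT, PU, PV, PY, QR, QS, QT, QU, QW, RS, RT, RU, RV, RX, SV, SW, SX, SY, TU, TV, TW, UW, UX, VW, VX, VY, WX, XY
  2-simplices (20): PQS, PQU, PSY, PTU, PTV, PVY, QRT, QRU, QSW, QTW, RSV, RSX, RTV, RUX, SVW, SXY, TUW, UWX, VWX, VXY

so the chain groups are C_0 ≅ Z^10, C_1 ≅ Z^30, C_2 ≅ Z^20.

∂_1: C_1 → C_0 maps an edge to its endpoints' difference, ∂[p,q] = q − p.
The resulting 10×30 matrix has rank 9, and its Smith normal form has invariant factors (1,1,1,1,1,1,1,1,1).

∂_2: C_2 → C_1 maps a triangle to the signed sum of its edges. For instance
  ∂QTW = TW − QW + QT,
  ∂PQS = QS − PS + PQ.
This gives a 30×20 integer matrix of rank 20; reducing to Smith normal form yields diagonal entries (1,1,1,1,1,1,1,1,1,1,1,1,1,1,1,1,1,1,1,2).

Reading off H_k = ker ∂_k / im ∂_{k+1}:

  H_0: rank C_0 − rank ∂_1 = 10 − 9 = 1, and the invariant factors of ∂_1 are all 1, so H_0 ≅ Z.
  H_1: rank ker ∂_1 − rank ∂_2 = (30 − 9) − 20 = 1, and ∂_2 has invariant factor 2 > 1, so H_1 ≅ Z ⊕ Z/2.
  H_2: rank ker ∂_2 − rank ∂_3 = (20 − 20) − 0 = 0, and there is no ∂_3, so H_2 ≅ 0.

(K is a triangulation of the Klein bottle.)

H_0 ≅ Z,  H_1 ≅ Z ⊕ Z/2,  H_2 = 0.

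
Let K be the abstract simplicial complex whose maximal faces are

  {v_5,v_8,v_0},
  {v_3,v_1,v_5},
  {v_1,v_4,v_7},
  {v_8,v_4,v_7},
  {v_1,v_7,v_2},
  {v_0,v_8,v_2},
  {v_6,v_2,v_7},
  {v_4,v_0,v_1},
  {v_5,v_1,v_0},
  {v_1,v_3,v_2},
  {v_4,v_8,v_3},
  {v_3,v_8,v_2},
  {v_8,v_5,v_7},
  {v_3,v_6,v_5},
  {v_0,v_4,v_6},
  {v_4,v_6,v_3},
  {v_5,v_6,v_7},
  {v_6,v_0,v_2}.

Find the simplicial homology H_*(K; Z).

We work with the vertex ordering v_0 < v_1 < v_2 < v_3 < v_4 < v_5 < v_6 < v_7 < v_8. The simplices of K, each written with vertices in increasing order, are:

  0-simplices (9): [v_0], [v_1], [v_2], [v_3], [v_4], [v_5], [v_6], [v_7], [v_8]
  1-simplices (27): (27 of them)
  2-simplices (18): (18 of them)

giving chain groups C_0 ≅ Z^9, C_1 ≅ Z^27, C_2 ≅ Z^18.

Boundary ∂_1: C_1 → C_0 sends each edge [p,q] (with p < q) to q − p. For instance
  ∂[v_5,v_6] = [v_6] − [v_5].
The resulting 9×27 matrix has rank 8, and its Smith normal form has invariant factors (1,1,1,1,1,1,1,1).

Boundary ∂_2: C_2 → C_1 acts by ∂[p,q,r] = [q,r] − [p,r] + [p,q]. For instance
  ∂[v_1,v_4,v_7] = [v_4,v_7] − [v_1,v_7] + [v_1,v_4],
  ∂[v_1,v_3,v_5] = [v_3,v_5] − [v_1,v_5] + [v_1,v_3].
The resulting 27×18 matrix has rank 17, and its Smith normal form has invariant factors (1,1,1,1,1,1,1,1,1,1,1,1,1,1,1,1,1).

From H_k ≅ ker(∂_k) / im(∂_{k+1}) we obtain:

  H_0: rank C_0 − rank ∂_1 = 9 − 8 = 1, and the invariant factors of ∂_1 are all 1, so H_0 ≅ Z.
  H_1: rank ker ∂_1 − rank ∂_2 = (27 − 8) − 17 = 2, and the invariant factors of ∂_2 are all 1, so H_1 ≅ Z^2.
  H_2: rank ker ∂_2 − rank ∂_3 = (18 − 17) − 0 = 1, and there is no ∂_3, so H_2 ≅ Z.

As a check, the Euler characteristic is 9 − 27 + 18 = 0, which agrees with 1 − 2 + 1 = 0.

H_0 = Z,  H_1 = Z^2,  H_2 = Z.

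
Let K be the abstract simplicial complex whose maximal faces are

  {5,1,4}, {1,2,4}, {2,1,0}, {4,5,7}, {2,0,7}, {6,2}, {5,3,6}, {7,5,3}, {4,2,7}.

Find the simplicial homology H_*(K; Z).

H_0 = Z,  H_1 = Z,  H_2 = 0.

Take the total order 0 < 1 < 2 < 3 < 4 < 5 < 6 < 7 on the vertex set. Then K (dimension 2) consists of the simplices:

  0-simplices (8): [0], [1], [2], [3], [4], [5], [6], [7]
  1-simplices (16): [0,1], [0,2], [0,7], [1,2], [1,4], [1,5], [2,4], [2,6], [2,7], [3,5], [3,6], [3,7], [4,5], [4,7], [5,6], [5,7]
  2-simplices (8): [0,1,2], [0,2,7], [1,2,4], [1,4,5], [2,4,7], [3,5,6], [3,5,7], [4,5,7]

giving chain groups C_0 ≅ Z^8, C_1 ≅ Z^16, C_2 ≅ Z^8.

Boundary ∂_1: C_1 → C_0 is given by ∂[p,q] = [q] − [p]. For instance
  ∂[1,4] = [4] − [1].
As a 8×16 matrix over Z this has rank 7, with invariant factors (1,1,1,1,1,1,1).

Boundary ∂_2: C_2 → C_1 acts by ∂[p,q,r] = [q,r] − [p,r] + [p,q]. For instance
  ∂[0,2,7] = [2,7] − [0,7] + [0,2],
  ∂[1,4,5] = [4,5] − [1,5] + [1,4].
The 16×8 boundary matrix has rank 8 and Smith normal form diag(1,1,1,1,1,1,1,1).

Now H_k = ker ∂_k / im ∂_{k+1}, so:

  H_0: rank C_0 − rank ∂_1 = 8 − 7 = 1, and the invariant factors of ∂_1 are all 1, so H_0 = Z.
  H_1: rank ker ∂_1 − rank ∂_2 = (16 − 7) − 8 = 1, and the invariant factors of ∂_2 are all 1, so H_1 = Z.
  H_2: rank ker ∂_2 − rank ∂_3 = (8 − 8) − 0 = 0, and there is no ∂_3, so H_2 = 0.

As a check, the Euler characteristic is 8 − 16 + 8 = 0, which agrees with 1 − 1 + 0 = 0.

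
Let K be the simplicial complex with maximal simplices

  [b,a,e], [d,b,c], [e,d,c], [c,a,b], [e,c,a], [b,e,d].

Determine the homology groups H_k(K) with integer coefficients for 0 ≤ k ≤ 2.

Take the total order a < b < c < d < e on the vertex set. Then K (dimension 2) consists of the simplices:

  0-simplices (5): a, b, c, d, e
  1-simplices (9): ab, ac, ae, bc, bd, be, cd, ce, de
  2-simplices (6): abc, abe, ace, bcd, bde, cde

so the chain groups are C_0 ≅ Z^5, C_1 ≅ Z^9, C_2 ≅ Z^6.

Boundary ∂_1: C_1 → C_0 maps an edge to its endpoints' difference, ∂[p,q] = q − p. For instance
  ∂ac = c − a.
The 5×9 boundary matrix has rank 4 and Smith normal form diag(1,1,1,1).

∂_2: C_2 → C_1 acts by ∂[p,q,r] = [q,r] − [p,r] + [p,q]. For instance
  ∂abe = be − ae + ab,
  ∂bcd = cd − bd + bc.
The 9×6 boundary matrix has rank 5 and Smith normal form diag(1,1,1,1,1).

Reading off H_k = ker ∂_k / im ∂_{k+1}:

  H_0: rank C_0 − rank ∂_1 = 5 − 4 = 1, and the invariant factors of ∂_1 are all 1, so H_0 = Z.
  H_1: rank ker ∂_1 − rank ∂_2 = (9 − 4) − 5 = 0, and the invariant factors of ∂_2 are all 1, so H_1 = 0.
  H_2: rank ker ∂_2 − rank ∂_3 = (6 − 5) − 0 = 1, and there is no ∂_3, so H_2 = Z.

As a check, the Euler characteristic is 5 − 9 + 6 = 2, which agrees with 1 − 0 + 1 = 2.

H_0 = Z,  H_1 = 0,  H_2 = Z.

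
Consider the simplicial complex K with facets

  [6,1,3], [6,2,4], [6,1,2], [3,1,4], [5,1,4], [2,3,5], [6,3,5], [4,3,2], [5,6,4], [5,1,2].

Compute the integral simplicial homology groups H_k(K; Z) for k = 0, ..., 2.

H_0 = Z,  H_1 = Z/2Z,  H_2 = 0.

Take the total order 1 < 2 < 3 < 4 < 5 < 6 on the vertex set. Then K (dimension 2) consists of the simplices:

  0-simplices (6): [1], [2], [3], [4], [5], [6]
  1-simplices (15): [1,2], [1,3], [1,4], [1,5], [1,6], [2,3], [2,4], [2,5], [2,6], [3,4], [3,5], [3,6], [4,5], [4,6], [5,6]
  2-simplices (10): [1,2,5], [1,2,6], [1,3,4], [1,3,6], [1,4,5], [2,3,4], [2,3,5], [2,4,6], [3,5,6], [4,5,6]

giving chain groups C_0 ≅ Z^6, C_1 ≅ Z^15, C_2 ≅ Z^10.

The boundary map ∂_1: C_1 → C_0 maps an edge to its endpoints' difference, ∂[p,q] = q − p.
The 6×15 boundary matrix has rank 5 and Smith normal form diag(1,1,1,1,1).

Boundary ∂_2: C_2 → C_1 maps a triangle to the signed sum of its edges. For instance
  ∂[1,2,6] = [2,6] − [1,6] + [1,2],
  ∂[2,3,4] = [3,4] − [2,4] + [2,3].
As a 15×10 matrix over Z this has rank 10, with invariant factors (1,1,1,1,1,1,1,1,1,2).

Computing H_k = (kernel of ∂_k) / (image of ∂_{k+1}):

  H_0: rank C_0 − rank ∂_1 = 6 − 5 = 1, and the invariant factors of ∂_1 are all 1, so H_0 ≅ Z.
  H_1: rank ker ∂_1 − rank ∂_2 = (15 − 5) − 10 = 0, and ∂_2 has invariant factor 2 > 1, so H_1 ≅ Z/2Z.
  H_2: rank ker ∂_2 − rank ∂_3 = (10 − 10) − 0 = 0, and there is no ∂_3, so H_2 ≅ 0.

As a check, the Euler characteristic is 6 − 15 + 10 = 1, which agrees with 1 − 0 + 0 = 1.
(K is a triangulation of the real projective plane RP^2.)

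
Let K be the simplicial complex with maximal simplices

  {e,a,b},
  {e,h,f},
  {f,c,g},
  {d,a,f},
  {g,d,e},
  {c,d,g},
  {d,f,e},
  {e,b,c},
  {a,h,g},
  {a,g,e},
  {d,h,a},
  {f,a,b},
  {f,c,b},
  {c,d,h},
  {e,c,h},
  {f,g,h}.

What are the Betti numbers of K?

Take the total order a < b < c < d < e < f < g < h on the vertex set. Then K (dimension 2) consists of the simplices:

  0-simplices (8): a, b, c, d, e, f, g, h
  1-simplices (24): ab, ad, ae, af, ag, ah, bc, be, bf, cd, ce, cf, cg, ch, de, df, dg, dh, ef, eg, eh, fg, fh, gh
  2-simplices (16): abe, abf, adf, adh, aeg, agh, bce, bcf, cdg, cdh, ceh, cfg, def, deg, efh, fgh

giving chain groups C_0 ≅ Z^8, C_1 ≅ Z^24, C_2 ≅ Z^16.

∂_1: C_1 → C_0 is given by ∂[p,q] = [q] − [p]. For instance
  ∂bf = f − b.
As a 8×24 matrix over Z this has rank 7, with invariant factors (1,1,1,1,1,1,1).

The boundary map ∂_2: C_2 → C_1 maps a triangle to the signed sum of its edges. For instance
  ∂adh = dh − ah + ad,
  ∂deg = eg − dg + de.
This gives a 24×16 integer matrix of rank 15; reducing to Smith normal form yields diagonal entries (1,1,1,1,1,1,1,1,1,1,1,1,1,1,1).

Computing H_k = (kernel of ∂_k) / (image of ∂_{k+1}):

  H_0: rank C_0 − rank ∂_1 = 8 − 7 = 1, and the invariant factors of ∂_1 are all 1, so H_0 ≅ Z.
  H_1: rank ker ∂_1 − rank ∂_2 = (24 − 7) − 15 = 2, and the invariant factors of ∂_2 are all 1, so H_1 ≅ Z^2.
  H_2: rank ker ∂_2 − rank ∂_3 = (16 − 15) − 0 = 1, and there is no ∂_3, so H_2 ≅ Z.

(K is a triangulation of the torus T^2.)

Hence the Betti numbers are b_0 = 1, b_1 = 2, b_2 = 1.

b_0 = 1, b_1 = 2, b_2 = 1.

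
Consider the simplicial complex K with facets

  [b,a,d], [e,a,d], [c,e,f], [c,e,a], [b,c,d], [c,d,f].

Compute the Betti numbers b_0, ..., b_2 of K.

Take the total order a < b < c < d < e < f on the vertex set. Then K (dimension 2) consists of the simplices:

  0-simplices (6): a, b, c, d, e, f
  1-simplices (12): ab, ac, ad, ae, bc, bd, cd, ce, cf, de, df, ef
  2-simplices (6): abd, ace, ade, bcd, cdf, cef

so the chain groups are C_0 ≅ Z^6, C_1 ≅ Z^12, C_2 ≅ Z^6.

∂_1: C_1 → C_0 sends each edge [p,q] (with p < q) to q − p. For instance
  ∂cf = f − c.
As a 6×12 matrix over Z this has rank 5, with invariant factors (1,1,1,1,1).

The boundary map ∂_2: C_2 → C_1 maps a triangle to the signed sum of its edges. For instance
  ∂ade = de − ae + ad,
  ∂ace = ce − ae + ac.
The 12×6 boundary matrix has rank 6 and Smith normal form diag(1,1,1,1,1,1).

Reading off H_k = ker ∂_k / im ∂_{k+1}:

  H_0: rank C_0 − rank ∂_1 = 6 − 5 = 1, and the invariant factors of ∂_1 are all 1, so H_0 = Z.
  H_1: rank ker ∂_1 − rank ∂_2 = (12 − 5) − 6 = 1, and the invariant factors of ∂_2 are all 1, so H_1 = Z.
  H_2: rank ker ∂_2 − rank ∂_3 = (6 − 6) − 0 = 0, and there is no ∂_3, so H_2 = 0.

As a check, the Euler characteristic is 6 − 12 + 6 = 0, which agrees with 1 − 1 + 0 = 0.

Hence the Betti numbers are b_0 = 1, b_1 = 1, b_2 = 0.

b_0 = 1, b_1 = 1, b_2 = 0.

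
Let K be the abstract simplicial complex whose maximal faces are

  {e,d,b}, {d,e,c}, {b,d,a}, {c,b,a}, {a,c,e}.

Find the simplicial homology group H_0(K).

H_0 ≅ Z.

K has 5 vertices, 10 edges, 5 triangles.
rank ∂_0 = 0, rank ∂_1 = 4 ⇒ b_0 = 5 − 0 − 4 = 1; all invariant factors of ∂_1 are 1 so no torsion. So H_0 ≅ Z.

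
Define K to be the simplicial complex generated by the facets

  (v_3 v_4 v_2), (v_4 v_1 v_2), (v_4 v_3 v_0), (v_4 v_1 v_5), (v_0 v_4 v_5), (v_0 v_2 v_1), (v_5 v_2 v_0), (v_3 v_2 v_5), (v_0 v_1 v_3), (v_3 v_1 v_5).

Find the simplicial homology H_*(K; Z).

H_0 = Z,  H_1 = Z/2,  H_2 = 0.

Take the total order v_0 < v_1 < v_2 < v_3 < v_4 < v_5 on the vertex set. Then K (dimension 2) consists of the simplices:

  0-simplices (6): [v_0], [v_1], [v_2], [v_3], [v_4], [v_5]
  1-simplices (15): (15 of them)
  2-simplices (10): [v_0,v_1,v_2], [v_0,v_1,v_3], [v_0,v_2,v_5], [v_0,v_3,v_4], [v_0,v_4,v_5], [v_1,v_2,v_4], [v_1,v_3,v_5], [v_1,v_4,v_5], [v_2,v_3,v_4], [v_2,v_3,v_5]

so the chain groups are C_0 ≅ Z^6, C_1 ≅ Z^15, C_2 ≅ Z^10.

∂_1: C_1 → C_0 maps an edge to its endpoints' difference, ∂[p,q] = q − p.
This gives a 6×15 integer matrix of rank 5; reducing to Smith normal form yields diagonal entries (1,1,1,1,1).

The boundary map ∂_2: C_2 → C_1 acts by ∂[p,q,r] = [q,r] − [p,r] + [p,q]. For instance
  ∂[v_2,v_3,v_4] = [v_3,v_4] − [v_2,v_4] + [v_2,v_3],
  ∂[v_2,v_3,v_5] = [v_3,v_5] − [v_2,v_5] + [v_2,v_3].
This gives a 15×10 integer matrix of rank 10; reducing to Smith normal form yields diagonal entries (1,1,1,1,1,1,1,1,1,2).

From H_k ≅ ker(∂_k) / im(∂_{k+1}) we obtain:

  H_0: rank C_0 − rank ∂_1 = 6 − 5 = 1, and the invariant factors of ∂_1 are all 1, so H_0 ≅ Z.
  H_1: rank ker ∂_1 − rank ∂_2 = (15 − 5) − 10 = 0, and ∂_2 has invariant factor 2 > 1, so H_1 ≅ Z/2.
  H_2: rank ker ∂_2 − rank ∂_3 = (10 − 10) − 0 = 0, and there is no ∂_3, so H_2 ≅ 0.

(K is a triangulation of the real projective plane RP^2.)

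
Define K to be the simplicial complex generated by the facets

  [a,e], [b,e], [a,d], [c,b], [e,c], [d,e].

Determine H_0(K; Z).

We work with the vertex ordering a < b < c < d < e. The simplices of K, each written with vertices in increasing order, are:

  0-simplices (5): a, b, c, d, e
  1-simplices (6): ad, ae, bc, be, ce, de

Hence C_0 ≅ Z^5, C_1 ≅ Z^6.

∂_1: C_1 → C_0 maps an edge to its endpoints' difference, ∂[p,q] = q − p. For instance
  ∂bc = c − b.
The 5×6 boundary matrix has rank 4 and Smith normal form diag(1,1,1,1).

Computing H_k = (kernel of ∂_k) / (image of ∂_{k+1}):

  H_0: rank C_0 − rank ∂_1 = 5 − 4 = 1, and the invariant factors of ∂_1 are all 1, so H_0 ≅ Z.

H_0 = Z.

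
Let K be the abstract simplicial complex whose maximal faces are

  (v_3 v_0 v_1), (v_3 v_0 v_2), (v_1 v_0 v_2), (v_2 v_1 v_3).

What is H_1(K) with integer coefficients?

H_1 = 0.

We work with the vertex ordering v_0 < v_1 < v_2 < v_3. The simplices of K, each written with vertices in increasing order, are:

  0-simplices (4): [v_0], [v_1], [v_2], [v_3]
  1-simplices (6): [v_0,v_1], [v_0,v_2], [v_0,v_3], [v_1,v_2], [v_1,v_3], [v_2,v_3]
  2-simplices (4): [v_0,v_1,v_2], [v_0,v_1,v_3], [v_0,v_2,v_3], [v_1,v_2,v_3]

Hence C_0 ≅ Z^4, C_1 ≅ Z^6, C_2 ≅ Z^4.

The boundary map ∂_1: C_1 → C_0 is given by ∂[p,q] = [q] − [p]. For instance
  ∂[v_0,v_3] = [v_3] − [v_0].
This gives a 4×6 integer matrix of rank 3; reducing to Smith normal form yields diagonal entries (1,1,1).

The boundary map ∂_2: C_2 → C_1 sends each 2-simplex [p,q,r] to [q,r] − [p,r] + [p,q]. For instance
  ∂[v_0,v_1,v_2] = [v_1,v_2] − [v_0,v_2] + [v_0,v_1],
  ∂[v_0,v_2,v_3] = [v_2,v_3] − [v_0,v_3] + [v_0,v_2].
As a 6×4 matrix over Z this has rank 3, with invariant factors (1,1,1).

Reading off H_k = ker ∂_k / im ∂_{k+1}:

  H_1: rank ker ∂_1 − rank ∂_2 = (6 − 3) − 3 = 0, and the invariant factors of ∂_2 are all 1, so H_1 = 0.

(K is a triangulation of the 2-sphere S^2.)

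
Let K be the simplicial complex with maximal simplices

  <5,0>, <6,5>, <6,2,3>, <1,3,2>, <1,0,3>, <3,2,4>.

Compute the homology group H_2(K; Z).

H_2 = 0.

We work with the vertex ordering 0 < 1 < 2 < 3 < 4 < 5 < 6. The simplices of K, each written with vertices in increasing order, are:

  0-simplices (7): [0], [1], [2], [3], [4], [5], [6]
  1-simplices (11): [0,1], [0,3], [0,5], [1,2], [1,3], [2,3], [2,4], [2,6], [3,4], [3,6], [5,6]
  2-simplices (4): [0,1,3], [1,2,3], [2,3,4], [2,3,6]

Hence C_0 ≅ Z^7, C_1 ≅ Z^11, C_2 ≅ Z^4.

Boundary ∂_1: C_1 → C_0 is given by ∂[p,q] = [q] − [p]. For instance
  ∂[2,3] = [3] − [2].
The resulting 7×11 matrix has rank 6, and its Smith normal form has invariant factors (1,1,1,1,1,1).

The boundary map ∂_2: C_2 → C_1 maps a triangle to the signed sum of its edges. For instance
  ∂[2,3,4] = [3,4] − [2,4] + [2,3],
  ∂[1,2,3] = [2,3] − [1,3] + [1,2].
As a 11×4 matrix over Z this has rank 4, with invariant factors (1,1,1,1).

From H_k ≅ ker(∂_k) / im(∂_{k+1}) we obtain:

  H_2: rank ker ∂_2 − rank ∂_3 = (4 − 4) − 0 = 0, and there is no ∂_3, so H_2 = 0.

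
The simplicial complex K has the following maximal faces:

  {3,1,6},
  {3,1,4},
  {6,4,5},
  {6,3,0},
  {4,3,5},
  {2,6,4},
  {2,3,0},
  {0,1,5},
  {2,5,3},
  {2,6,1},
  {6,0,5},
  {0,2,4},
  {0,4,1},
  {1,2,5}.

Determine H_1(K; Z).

H_1 = Z^2.

We work with the vertex ordering 0 < 1 < 2 < 3 < 4 < 5 < 6. The simplices of K, each written with vertices in increasing order, are:

  0-simplices (7): [0], [1], [2], [3], [4], [5], [6]
  1-simplices (21): [0,1], [0,2], [0,3], [0,4], [0,5], [0,6], [1,2], [1,3], [1,4], [1,5], [1,6], [2,3], [2,4], [2,5], [2,6], [3,4], [3,5], [3,6], [4,5], [4,6], [5,6]
  2-simplices (14): [0,1,4], [0,1,5], [0,2,3], [0,2,4], [0,3,6], [0,5,6], [1,2,5], [1,2,6], [1,3,4], [1,3,6], [2,3,5], [2,4,6], [3,4,5], [4,5,6]

giving chain groups C_0 ≅ Z^7, C_1 ≅ Z^21, C_2 ≅ Z^14.

Boundary ∂_1: C_1 → C_0 maps an edge to its endpoints' difference, ∂[p,q] = q − p. For instance
  ∂[1,6] = [6] − [1].
The 7×21 boundary matrix has rank 6 and Smith normal form diag(1,1,1,1,1,1).

The boundary map ∂_2: C_2 → C_1 acts by ∂[p,q,r] = [q,r] − [p,r] + [p,q]. For instance
  ∂[3,4,5] = [4,5] − [3,5] + [3,4],
  ∂[1,3,6] = [3,6] − [1,6] + [1,3].
The 21×14 boundary matrix has rank 13 and Smith normal form diag(1,1,1,1,1,1,1,1,1,1,1,1,1).

Computing H_k = (kernel of ∂_k) / (image of ∂_{k+1}):

  H_1: rank ker ∂_1 − rank ∂_2 = (21 − 6) − 13 = 2, and the invariant factors of ∂_2 are all 1, so H_1 ≅ Z^2.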